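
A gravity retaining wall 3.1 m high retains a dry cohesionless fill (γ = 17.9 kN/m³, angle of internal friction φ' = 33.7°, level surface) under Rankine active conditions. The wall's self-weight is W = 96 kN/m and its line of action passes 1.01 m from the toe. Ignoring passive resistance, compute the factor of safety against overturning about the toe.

K_a = tan²(45° − 33.7°/2) = 0.2863.
P_a = ½K_aγH² = 0.5×0.2863×17.9×3.1² = 24.62 kN/m, acting at H/3 = 1.033 m above the base.
Overturning moment M_o = P_a × H/3 = 24.62 × 1.033 = 25.45.
Resisting moment M_r = W × 1.01 = 96 × 1.01 = 96.96.
FS_overturning = M_r/M_o = 96.96/25.45 = 3.810.

3.81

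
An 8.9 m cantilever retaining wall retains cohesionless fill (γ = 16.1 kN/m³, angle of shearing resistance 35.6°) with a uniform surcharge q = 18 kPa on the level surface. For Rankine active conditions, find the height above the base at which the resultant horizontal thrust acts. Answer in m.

3.26 m

K_a = 0.2641.
Triangular part P₁ = ½K_aγH² = 168.4 at H/3 = 2.967 m; rectangular part P₂ = K_a q H = 42.31 at H/2 = 4.450 m.
ȳ = (P₁·2.967 + P₂·4.450)/(P₁+P₂) = 3.265 m.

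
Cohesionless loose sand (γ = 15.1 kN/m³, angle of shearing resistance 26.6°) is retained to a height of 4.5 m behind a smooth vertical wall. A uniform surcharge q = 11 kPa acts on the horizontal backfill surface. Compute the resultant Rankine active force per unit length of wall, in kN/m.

K_a = tan²(45° − φ/2) = 0.3814.
Soil triangle: ½ K_a γ H² = 0.5×0.3814×15.1×4.5² = 58.32 kN/m.
Surcharge rectangle: K_a q H = 0.3814×11×4.5 = 18.88 kN/m.
Total = 58.32 + 18.88 = 77.20 kN/m.

77.2 kN/m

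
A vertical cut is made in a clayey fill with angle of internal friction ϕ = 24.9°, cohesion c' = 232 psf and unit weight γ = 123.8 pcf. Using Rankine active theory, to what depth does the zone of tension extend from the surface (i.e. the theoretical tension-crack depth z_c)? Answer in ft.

K_a = tan²(45° − 24.9°/2) = 0.4074; √K_a = 0.6383.
The active pressure is zero where K_a γ z = 2c√K_a, so z_c = 2c/(γ√K_a) = 2×232/(123.8×0.6383) = 5.872 ft.

5.87 ft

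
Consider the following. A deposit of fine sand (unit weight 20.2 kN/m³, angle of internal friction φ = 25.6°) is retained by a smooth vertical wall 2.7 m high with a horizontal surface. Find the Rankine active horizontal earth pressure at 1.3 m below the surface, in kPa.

K_a = (1 − sin φ)/(1 + sin φ) = 0.3966.
σ_h = K_a γ z = 0.3966 × 20.2 × 1.3 = 10.41 kPa.

10.4 kPa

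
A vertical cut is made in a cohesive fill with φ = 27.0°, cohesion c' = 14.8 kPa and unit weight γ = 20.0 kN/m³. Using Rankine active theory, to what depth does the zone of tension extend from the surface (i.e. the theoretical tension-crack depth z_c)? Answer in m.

K_a = tan²(45° − 27.0°/2) = 0.3755; √K_a = 0.6128.
The active pressure is zero where K_a γ z = 2c√K_a, so z_c = 2c/(γ√K_a) = 2×14.8/(20.0×0.6128) = 2.415 m.

2.42 m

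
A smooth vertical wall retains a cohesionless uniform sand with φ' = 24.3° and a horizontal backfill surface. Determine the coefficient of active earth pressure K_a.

0.417

K_a = (1 − sin φ)/(1 + sin φ) = (1 − sin 24.3°)/(1 + sin 24.3°) = 0.4169.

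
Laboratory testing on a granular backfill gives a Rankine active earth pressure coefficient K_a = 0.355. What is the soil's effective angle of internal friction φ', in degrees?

K_a = tan²(45° − φ/2) ⇒ 45° − φ/2 = arctan(√0.355) = 30.79°.
φ = 2(45° − 30.79°) = 28.43°.

28.4°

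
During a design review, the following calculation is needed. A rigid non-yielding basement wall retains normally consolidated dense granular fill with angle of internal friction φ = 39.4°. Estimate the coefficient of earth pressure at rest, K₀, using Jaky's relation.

0.365

K₀ = 1 − sin φ' = 1 − sin 39.4° = 0.3653.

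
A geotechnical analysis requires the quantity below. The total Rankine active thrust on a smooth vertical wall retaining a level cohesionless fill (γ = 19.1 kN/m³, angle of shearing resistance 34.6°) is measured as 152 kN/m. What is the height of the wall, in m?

K_a = 0.2756. P_a = ½ K_a γ H² ⇒ H = √(2P_a/(K_a γ)).
H = √(2×152/(0.2756×19.1)) = 7.599 m.

7.60 m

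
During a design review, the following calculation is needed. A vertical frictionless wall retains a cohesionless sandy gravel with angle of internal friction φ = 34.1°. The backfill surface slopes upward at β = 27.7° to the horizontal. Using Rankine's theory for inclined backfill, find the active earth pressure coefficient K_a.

K_a = cos β · (cos β − √(cos²β − cos²φ)) / (cos β + √(cos²β − cos²φ)).
cos β = 0.8854, cos φ = 0.8281, √(cos²β − cos²φ) = 0.3134.
K_a = 0.8854 × (0.8854 − 0.3134)/(0.8854 + 0.3134) = 0.4224.

0.422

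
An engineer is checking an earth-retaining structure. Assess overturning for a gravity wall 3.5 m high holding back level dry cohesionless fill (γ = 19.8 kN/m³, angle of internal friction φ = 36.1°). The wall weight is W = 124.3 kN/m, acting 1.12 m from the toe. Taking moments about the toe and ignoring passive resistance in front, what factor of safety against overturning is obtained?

K_a = tan²(45° − 36.1°/2) = 0.2585.
P_a = ½K_aγH² = 0.5×0.2585×19.8×3.5² = 31.35 kN/m, acting at H/3 = 1.167 m above the base.
Overturning moment M_o = P_a × H/3 = 31.35 × 1.167 = 36.57.
Resisting moment M_r = W × 1.12 = 124.3 × 1.12 = 139.2.
FS_overturning = M_r/M_o = 139.2/36.57 = 3.806.

3.81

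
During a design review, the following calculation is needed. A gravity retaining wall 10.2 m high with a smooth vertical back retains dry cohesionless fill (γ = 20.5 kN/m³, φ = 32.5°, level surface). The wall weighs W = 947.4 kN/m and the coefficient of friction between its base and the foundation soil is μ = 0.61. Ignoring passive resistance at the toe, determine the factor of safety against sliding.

K_a = tan²(45° − 32.5°/2) = 0.3010.
P_a = ½K_aγH² = 0.5×0.3010×20.5×10.2² = 321.0 kN/m, acting at H/3 = 3.400 m above the base.
FS_sliding = μW / P_a = 0.61×947.4 / 321.0 = 1.801.

1.80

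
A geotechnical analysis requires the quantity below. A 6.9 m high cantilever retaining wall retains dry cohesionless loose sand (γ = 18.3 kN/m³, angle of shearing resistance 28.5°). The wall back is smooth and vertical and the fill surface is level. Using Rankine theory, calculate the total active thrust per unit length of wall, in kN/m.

154 kN/m

K_a = tan²(45° − φ/2) = 0.3540.
P_a = ½ K_a γ H² = 0.5 × 0.3540 × 18.3 × 6.9² = 154.2 kN/m.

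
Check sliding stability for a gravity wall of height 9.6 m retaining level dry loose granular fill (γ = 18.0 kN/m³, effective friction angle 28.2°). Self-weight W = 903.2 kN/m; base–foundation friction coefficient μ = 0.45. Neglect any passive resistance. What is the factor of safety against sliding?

1.37

K_a = tan²(45° − 28.2°/2) = 0.3582.
P_a = ½K_aγH² = 0.5×0.3582×18.0×9.6² = 297.1 kN/m, acting at H/3 = 3.200 m above the base.
FS_sliding = μW / P_a = 0.45×903.2 / 297.1 = 1.368.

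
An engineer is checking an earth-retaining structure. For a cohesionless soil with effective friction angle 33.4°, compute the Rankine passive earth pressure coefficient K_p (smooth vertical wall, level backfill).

3.45

K_p = (1 + sin φ)/(1 − sin φ) = tan²(45° + 33.4°/2) = 3.449.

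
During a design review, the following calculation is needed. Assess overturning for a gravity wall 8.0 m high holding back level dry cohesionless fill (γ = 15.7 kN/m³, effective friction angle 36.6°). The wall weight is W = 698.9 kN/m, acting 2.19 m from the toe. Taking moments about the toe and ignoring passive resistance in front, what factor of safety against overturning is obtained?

K_a = tan²(45° − 36.6°/2) = 0.2530.
P_a = ½K_aγH² = 0.5×0.2530×15.7×8.0² = 127.1 kN/m, acting at H/3 = 2.667 m above the base.
Overturning moment M_o = P_a × H/3 = 127.1 × 2.667 = 338.9.
Resisting moment M_r = W × 2.19 = 698.9 × 2.19 = 1531.
FS_overturning = M_r/M_o = 1531/338.9 = 4.516.

4.52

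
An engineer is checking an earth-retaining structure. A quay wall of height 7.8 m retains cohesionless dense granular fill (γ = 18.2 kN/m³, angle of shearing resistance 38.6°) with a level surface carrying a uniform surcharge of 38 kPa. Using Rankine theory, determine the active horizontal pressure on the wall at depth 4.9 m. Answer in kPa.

K_a = (1 − sin φ)/(1 + sin φ) = 0.2316.
σ_v = γz + q = 18.2 × 4.9 + 38 = 127.2 kPa.
σ_h = K_a σ_v = 0.2316 × 127.2 = 29.46 kPa.

29.5 kPa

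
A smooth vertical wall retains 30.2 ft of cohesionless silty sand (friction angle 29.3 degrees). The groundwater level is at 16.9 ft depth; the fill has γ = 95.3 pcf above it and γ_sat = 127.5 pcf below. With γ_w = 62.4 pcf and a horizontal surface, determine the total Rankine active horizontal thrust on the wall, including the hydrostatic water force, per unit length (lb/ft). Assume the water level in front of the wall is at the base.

K_a = tan²(45° − φ/2) = 0.3428.
γ' = 127.5 − 62.4 = 65.10 pcf. Depth below WT = 13.3 ft.
σ'_h at WT = K_a γ d_w = 552.2 psf; at base = 552.2 + K_a γ' × 13.3 = 849.0 psf.
P₁ (0–16.9 ft) = ½×552.2×16.9 = 4666. P₂ (16.9–30.2 ft) = ½(552.2+849.0)×13.3 = 9318.
P_w = ½ γ_w h₂² = 0.5×62.4×13.3² = 5519. Total = 4666+9318+5519 = 19500 lb/ft.

19500 lb/ft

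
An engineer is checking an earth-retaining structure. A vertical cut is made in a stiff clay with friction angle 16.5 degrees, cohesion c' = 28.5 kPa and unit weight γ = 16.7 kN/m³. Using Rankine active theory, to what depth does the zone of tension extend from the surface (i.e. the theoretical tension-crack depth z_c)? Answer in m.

K_a = tan²(45° − 16.5°/2) = 0.5576; √K_a = 0.7467.
The active pressure is zero where K_a γ z = 2c√K_a, so z_c = 2c/(γ√K_a) = 2×28.5/(16.7×0.7467) = 4.571 m.

4.57 m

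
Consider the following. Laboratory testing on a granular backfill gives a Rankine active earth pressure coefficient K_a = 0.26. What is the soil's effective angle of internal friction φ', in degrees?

K_a = tan²(45° − φ/2) ⇒ 45° − φ/2 = arctan(√0.26) = 27.02°.
φ = 2(45° − 27.02°) = 35.97°.

36.0°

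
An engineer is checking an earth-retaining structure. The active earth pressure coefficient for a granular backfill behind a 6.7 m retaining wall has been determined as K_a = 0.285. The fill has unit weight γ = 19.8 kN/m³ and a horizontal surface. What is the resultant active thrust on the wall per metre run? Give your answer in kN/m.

127 kN/m

P = ½ K_a γ H² = 0.5 × 0.285 × 19.8 × 6.7² = 126.7 kN/m.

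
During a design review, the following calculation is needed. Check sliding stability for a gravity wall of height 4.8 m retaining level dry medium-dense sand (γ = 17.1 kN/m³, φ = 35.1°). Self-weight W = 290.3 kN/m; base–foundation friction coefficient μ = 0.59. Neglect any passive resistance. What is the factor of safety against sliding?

3.22

K_a = tan²(45° − 35.1°/2) = 0.2698.
P_a = ½K_aγH² = 0.5×0.2698×17.1×4.8² = 53.16 kN/m, acting at H/3 = 1.600 m above the base.
FS_sliding = μW / P_a = 0.59×290.3 / 53.16 = 3.222.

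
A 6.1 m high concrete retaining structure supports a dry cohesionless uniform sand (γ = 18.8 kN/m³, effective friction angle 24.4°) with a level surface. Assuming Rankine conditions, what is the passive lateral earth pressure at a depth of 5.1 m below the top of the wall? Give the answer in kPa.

K_p = (1 + sin φ)/(1 − sin φ) = 2.408.
σ_h = K_p γ z = 2.408 × 18.8 × 5.1 = 230.9 kPa.

231 kPa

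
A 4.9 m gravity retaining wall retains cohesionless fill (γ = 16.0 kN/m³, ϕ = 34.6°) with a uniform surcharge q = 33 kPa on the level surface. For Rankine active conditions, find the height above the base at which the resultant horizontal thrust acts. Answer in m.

K_a = 0.2756.
Triangular part P₁ = ½K_aγH² = 52.94 at H/3 = 1.633 m; rectangular part P₂ = K_a q H = 44.57 at H/2 = 2.450 m.
ȳ = (P₁·1.633 + P₂·2.450)/(P₁+P₂) = 2.007 m.

2.01 m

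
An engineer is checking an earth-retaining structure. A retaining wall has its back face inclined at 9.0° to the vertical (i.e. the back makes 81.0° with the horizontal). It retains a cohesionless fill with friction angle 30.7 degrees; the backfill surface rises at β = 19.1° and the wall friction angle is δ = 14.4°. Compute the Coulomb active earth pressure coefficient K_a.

0.494

K_a = sin²(α+φ) / [sin²α · sin(α−δ) · (1 + √{sin(φ+δ)sin(φ−β) / (sin(α−δ)sin(α+β))})²].
With α = 81.0°, φ = 30.7°, δ = 14.4°, β = 19.1°: K_a = 0.4941.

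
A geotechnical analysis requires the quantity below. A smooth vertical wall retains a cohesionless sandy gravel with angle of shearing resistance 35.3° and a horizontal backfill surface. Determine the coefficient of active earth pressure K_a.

K_a = (1 − sin φ)/(1 + sin φ) = (1 − sin 35.3°)/(1 + sin 35.3°) = 0.2675.

0.268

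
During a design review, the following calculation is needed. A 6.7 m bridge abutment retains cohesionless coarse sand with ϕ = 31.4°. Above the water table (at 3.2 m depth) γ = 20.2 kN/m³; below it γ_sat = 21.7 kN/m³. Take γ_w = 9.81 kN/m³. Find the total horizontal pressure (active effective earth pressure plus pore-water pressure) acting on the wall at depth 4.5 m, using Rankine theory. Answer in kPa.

38.0 kPa

K_a = (1 − sin φ)/(1 + sin φ) = 0.3149.
γ' = 21.7 − 9.81 = 11.89 kN/m³.
Effective vertical stress at 4.5 m: σ'_v = 20.2×3.2 + 11.89×1.30 = 80.10 kPa.
σ'_h = K_a σ'_v = 0.3149 × 80.10 = 25.22 kPa; u = γ_w × 1.30 = 12.75 kPa.
Total σ_h = 25.22 + 12.75 = 37.98 kPa.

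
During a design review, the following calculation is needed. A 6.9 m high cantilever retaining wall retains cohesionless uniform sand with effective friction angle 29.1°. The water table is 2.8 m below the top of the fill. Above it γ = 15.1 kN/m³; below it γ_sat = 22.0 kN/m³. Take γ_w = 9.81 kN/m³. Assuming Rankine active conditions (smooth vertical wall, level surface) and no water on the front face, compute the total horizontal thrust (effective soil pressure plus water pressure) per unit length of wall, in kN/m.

K_a = tan²(45° − φ/2) = 0.3456.
γ' = 22.0 − 9.81 = 12.19 kN/m³. Depth below WT = 4.1 m.
σ'_h at WT = K_a γ d_w = 14.61 kPa; at base = 14.61 + K_a γ' × 4.1 = 31.88 kPa.
P₁ (0–2.8 m) = ½×14.61×2.8 = 20.46. P₂ (2.8–6.9 m) = ½(14.61+31.88)×4.1 = 95.32.
P_w = ½ γ_w h₂² = 0.5×9.81×4.1² = 82.45. Total = 20.46+95.32+82.45 = 198.2 kN/m.

198 kN/m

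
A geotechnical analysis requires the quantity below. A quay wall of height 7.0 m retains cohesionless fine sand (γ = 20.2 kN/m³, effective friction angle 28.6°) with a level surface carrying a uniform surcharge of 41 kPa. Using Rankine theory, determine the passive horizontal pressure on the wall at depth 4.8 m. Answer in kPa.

391 kPa

K_p = (1 + sin φ)/(1 − sin φ) = 2.837.
σ_v = γz + q = 20.2 × 4.8 + 41 = 138.0 kPa.
σ_h = K_p σ_v = 2.837 × 138.0 = 391.3 kPa.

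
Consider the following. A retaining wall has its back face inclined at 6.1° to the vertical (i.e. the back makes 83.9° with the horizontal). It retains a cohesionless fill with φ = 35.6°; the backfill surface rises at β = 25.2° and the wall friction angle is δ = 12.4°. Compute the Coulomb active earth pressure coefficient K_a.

0.420

K_a = sin²(α+φ) / [sin²α · sin(α−δ) · (1 + √{sin(φ+δ)sin(φ−β) / (sin(α−δ)sin(α+β))})²].
With α = 83.9°, φ = 35.6°, δ = 12.4°, β = 25.2°: K_a = 0.4200.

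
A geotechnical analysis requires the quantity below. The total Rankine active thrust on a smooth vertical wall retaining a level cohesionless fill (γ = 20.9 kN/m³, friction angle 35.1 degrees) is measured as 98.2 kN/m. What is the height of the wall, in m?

K_a = 0.2698. P_a = ½ K_a γ H² ⇒ H = √(2P_a/(K_a γ)).
H = √(2×98.2/(0.2698×20.9)) = 5.901 m.

5.90 m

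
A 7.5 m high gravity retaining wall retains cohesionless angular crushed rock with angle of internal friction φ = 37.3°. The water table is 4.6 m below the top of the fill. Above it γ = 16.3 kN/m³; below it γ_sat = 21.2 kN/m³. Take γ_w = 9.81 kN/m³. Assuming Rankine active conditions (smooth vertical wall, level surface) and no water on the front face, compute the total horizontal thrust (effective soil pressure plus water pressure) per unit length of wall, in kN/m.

149 kN/m

K_a = tan²(45° − φ/2) = 0.2453.
γ' = 21.2 − 9.81 = 11.39 kN/m³. Depth below WT = 2.9 m.
σ'_h at WT = K_a γ d_w = 18.40 kPa; at base = 18.40 + K_a γ' × 2.9 = 26.50 kPa.
P₁ (0–4.6 m) = ½×18.40×4.6 = 42.31. P₂ (4.6–7.5 m) = ½(18.40+26.50)×2.9 = 65.10.
P_w = ½ γ_w h₂² = 0.5×9.81×2.9² = 41.25. Total = 42.31+65.10+41.25 = 148.7 kN/m.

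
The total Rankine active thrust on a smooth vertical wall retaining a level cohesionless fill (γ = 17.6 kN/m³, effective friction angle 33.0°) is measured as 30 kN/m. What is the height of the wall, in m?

K_a = 0.2948. P_a = ½ K_a γ H² ⇒ H = √(2P_a/(K_a γ)).
H = √(2×30/(0.2948×17.6)) = 3.401 m.

3.40 m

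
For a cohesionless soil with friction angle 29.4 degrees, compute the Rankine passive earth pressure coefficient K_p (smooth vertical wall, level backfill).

K_p = (1 + sin φ)/(1 − sin φ) = tan²(45° + 29.4°/2) = 2.929.

2.93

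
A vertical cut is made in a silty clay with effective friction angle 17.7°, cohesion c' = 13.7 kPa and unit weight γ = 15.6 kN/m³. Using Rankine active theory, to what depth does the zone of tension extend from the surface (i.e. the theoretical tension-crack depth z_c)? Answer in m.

2.40 m

K_a = tan²(45° − 17.7°/2) = 0.5337; √K_a = 0.7306.
The active pressure is zero where K_a γ z = 2c√K_a, so z_c = 2c/(γ√K_a) = 2×13.7/(15.6×0.7306) = 2.404 m.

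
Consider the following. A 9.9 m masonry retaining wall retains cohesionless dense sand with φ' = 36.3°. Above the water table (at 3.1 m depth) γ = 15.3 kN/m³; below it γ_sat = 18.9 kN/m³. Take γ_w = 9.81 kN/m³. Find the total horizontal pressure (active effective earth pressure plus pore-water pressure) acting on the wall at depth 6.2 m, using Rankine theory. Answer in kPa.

49.8 kPa

K_a = (1 − sin φ)/(1 + sin φ) = 0.2563.
γ' = 18.9 − 9.81 = 9.090 kN/m³.
Effective vertical stress at 6.2 m: σ'_v = 15.3×3.1 + 9.090×3.10 = 75.61 kPa.
σ'_h = K_a σ'_v = 0.2563 × 75.61 = 19.38 kPa; u = γ_w × 3.10 = 30.41 kPa.
Total σ_h = 19.38 + 30.41 = 49.79 kPa.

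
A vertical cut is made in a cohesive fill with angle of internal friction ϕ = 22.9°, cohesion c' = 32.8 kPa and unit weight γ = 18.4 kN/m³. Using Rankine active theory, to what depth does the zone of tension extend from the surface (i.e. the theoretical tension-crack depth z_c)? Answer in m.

5.38 m

K_a = tan²(45° − 22.9°/2) = 0.4398; √K_a = 0.6631.
The active pressure is zero where K_a γ z = 2c√K_a, so z_c = 2c/(γ√K_a) = 2×32.8/(18.4×0.6631) = 5.376 m.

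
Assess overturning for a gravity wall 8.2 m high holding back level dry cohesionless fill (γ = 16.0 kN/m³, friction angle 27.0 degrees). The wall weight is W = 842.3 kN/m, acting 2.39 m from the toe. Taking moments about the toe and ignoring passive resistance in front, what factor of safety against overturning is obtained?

K_a = tan²(45° − 27.0°/2) = 0.3755.
P_a = ½K_aγH² = 0.5×0.3755×16.0×8.2² = 202.0 kN/m, acting at H/3 = 2.733 m above the base.
Overturning moment M_o = P_a × H/3 = 202.0 × 2.733 = 552.1.
Resisting moment M_r = W × 2.39 = 842.3 × 2.39 = 2013.
FS_overturning = M_r/M_o = 2013/552.1 = 3.646.

3.65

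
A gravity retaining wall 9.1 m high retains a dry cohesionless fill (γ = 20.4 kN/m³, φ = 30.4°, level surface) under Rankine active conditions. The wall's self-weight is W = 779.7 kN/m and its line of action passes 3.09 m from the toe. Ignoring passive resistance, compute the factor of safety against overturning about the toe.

K_a = tan²(45° − 30.4°/2) = 0.3280.
P_a = ½K_aγH² = 0.5×0.3280×20.4×9.1² = 277.0 kN/m, acting at H/3 = 3.033 m above the base.
Overturning moment M_o = P_a × H/3 = 277.0 × 3.033 = 840.4.
Resisting moment M_r = W × 3.09 = 779.7 × 3.09 = 2409.
FS_overturning = M_r/M_o = 2409/840.4 = 2.867.

2.87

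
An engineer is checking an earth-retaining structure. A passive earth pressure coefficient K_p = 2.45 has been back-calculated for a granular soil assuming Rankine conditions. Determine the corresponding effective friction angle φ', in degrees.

24.9°

K_p = (1+sin φ)/(1−sin φ) ⇒ sin φ = (K_p − 1)/(K_p + 1) = 0.4203.
φ = arcsin(0.4203) = 24.85°.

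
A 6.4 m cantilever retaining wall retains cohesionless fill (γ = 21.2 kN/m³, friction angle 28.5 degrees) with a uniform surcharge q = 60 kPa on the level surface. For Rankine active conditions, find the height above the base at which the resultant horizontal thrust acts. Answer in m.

2.63 m

K_a = 0.3540.
Triangular part P₁ = ½K_aγH² = 153.7 at H/3 = 2.133 m; rectangular part P₂ = K_a q H = 135.9 at H/2 = 3.200 m.
ȳ = (P₁·2.133 + P₂·3.200)/(P₁+P₂) = 2.634 m.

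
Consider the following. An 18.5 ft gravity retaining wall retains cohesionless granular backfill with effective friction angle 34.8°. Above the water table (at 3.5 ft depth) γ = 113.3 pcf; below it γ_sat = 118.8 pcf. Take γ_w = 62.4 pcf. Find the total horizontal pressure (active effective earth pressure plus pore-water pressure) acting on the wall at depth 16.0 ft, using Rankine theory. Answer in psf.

1080 psf

K_a = (1 − sin φ)/(1 + sin φ) = 0.2733.
γ' = 118.8 − 62.4 = 56.40 pcf.
Effective vertical stress at 16.0 ft: σ'_v = 113.3×3.5 + 56.40×12.5 = 1102 psf.
σ'_h = K_a σ'_v = 0.2733 × 1102 = 301.1 psf; u = γ_w × 12.5 = 780.0 psf.
Total σ_h = 301.1 + 780.0 = 1081 psf.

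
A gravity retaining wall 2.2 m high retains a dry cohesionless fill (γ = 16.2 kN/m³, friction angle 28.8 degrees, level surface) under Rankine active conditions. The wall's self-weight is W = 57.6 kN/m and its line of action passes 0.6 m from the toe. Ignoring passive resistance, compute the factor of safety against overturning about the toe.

3.44

K_a = tan²(45° − 28.8°/2) = 0.3498.
P_a = ½K_aγH² = 0.5×0.3498×16.2×2.2² = 13.71 kN/m, acting at H/3 = 0.7333 m above the base.
Overturning moment M_o = P_a × H/3 = 13.71 × 0.7333 = 10.06.
Resisting moment M_r = W × 0.6 = 57.6 × 0.6 = 34.56.
FS_overturning = M_r/M_o = 34.56/10.06 = 3.437.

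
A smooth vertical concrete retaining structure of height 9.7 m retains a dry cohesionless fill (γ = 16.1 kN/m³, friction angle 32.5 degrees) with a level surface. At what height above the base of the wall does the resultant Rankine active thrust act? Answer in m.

K_a = 0.3010.
The pressure distribution is triangular, so the resultant acts at H/3 above the base = 9.7/3 = 3.233 m.

3.23 m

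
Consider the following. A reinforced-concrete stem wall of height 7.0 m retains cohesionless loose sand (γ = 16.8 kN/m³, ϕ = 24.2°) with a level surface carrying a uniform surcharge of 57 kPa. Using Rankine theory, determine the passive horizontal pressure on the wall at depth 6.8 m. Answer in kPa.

K_p = (1 + sin φ)/(1 − sin φ) = 2.389.
σ_v = γz + q = 16.8 × 6.8 + 57 = 171.2 kPa.
σ_h = K_p σ_v = 2.389 × 171.2 = 409.2 kPa.

409 kPa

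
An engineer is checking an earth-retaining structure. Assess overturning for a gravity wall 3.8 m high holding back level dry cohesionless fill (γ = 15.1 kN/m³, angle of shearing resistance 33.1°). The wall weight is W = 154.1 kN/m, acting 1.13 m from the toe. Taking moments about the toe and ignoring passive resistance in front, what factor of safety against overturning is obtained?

K_a = tan²(45° − 33.1°/2) = 0.2936.
P_a = ½K_aγH² = 0.5×0.2936×15.1×3.8² = 32.01 kN/m, acting at H/3 = 1.267 m above the base.
Overturning moment M_o = P_a × H/3 = 32.01 × 1.267 = 40.54.
Resisting moment M_r = W × 1.13 = 154.1 × 1.13 = 174.1.
FS_overturning = M_r/M_o = 174.1/40.54 = 4.295.

4.30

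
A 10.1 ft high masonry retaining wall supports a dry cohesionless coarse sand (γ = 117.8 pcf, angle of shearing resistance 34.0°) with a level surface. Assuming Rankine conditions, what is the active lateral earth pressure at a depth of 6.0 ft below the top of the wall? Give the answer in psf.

200 psf

K_a = (1 − sin φ)/(1 + sin φ) = 0.2827.
σ_h = K_a γ z = 0.2827 × 117.8 × 6.0 = 199.8 psf.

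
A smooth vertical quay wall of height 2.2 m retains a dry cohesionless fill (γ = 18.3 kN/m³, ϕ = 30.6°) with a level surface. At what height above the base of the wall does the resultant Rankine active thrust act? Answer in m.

K_a = 0.3253.
The pressure distribution is triangular, so the resultant acts at H/3 above the base = 2.2/3 = 0.7333 m.

0.733 m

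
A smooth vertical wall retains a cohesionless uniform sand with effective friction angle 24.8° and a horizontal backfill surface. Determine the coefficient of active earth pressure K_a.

0.409

K_a = (1 − sin φ)/(1 + sin φ) = (1 − sin 24.8°)/(1 + sin 24.8°) = 0.4090.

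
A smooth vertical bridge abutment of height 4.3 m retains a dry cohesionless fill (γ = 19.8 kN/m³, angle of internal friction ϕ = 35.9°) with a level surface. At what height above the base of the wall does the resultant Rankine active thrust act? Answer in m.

1.43 m

K_a = 0.2607.
The pressure distribution is triangular, so the resultant acts at H/3 above the base = 4.3/3 = 1.433 m.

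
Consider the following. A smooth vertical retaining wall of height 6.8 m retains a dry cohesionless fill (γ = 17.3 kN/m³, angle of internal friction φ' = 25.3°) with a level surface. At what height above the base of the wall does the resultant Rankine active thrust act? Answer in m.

2.27 m

K_a = 0.4012.
The pressure distribution is triangular, so the resultant acts at H/3 above the base = 6.8/3 = 2.267 m.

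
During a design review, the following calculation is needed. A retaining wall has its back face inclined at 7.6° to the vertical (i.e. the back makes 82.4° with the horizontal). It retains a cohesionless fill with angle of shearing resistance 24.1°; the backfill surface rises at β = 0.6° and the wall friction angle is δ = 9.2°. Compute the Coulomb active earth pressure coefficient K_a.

K_a = sin²(α+φ) / [sin²α · sin(α−δ) · (1 + √{sin(φ+δ)sin(φ−β) / (sin(α−δ)sin(α+β))})²].
With α = 82.4°, φ = 24.1°, δ = 9.2°, β = 0.6°: K_a = 0.4462.

0.446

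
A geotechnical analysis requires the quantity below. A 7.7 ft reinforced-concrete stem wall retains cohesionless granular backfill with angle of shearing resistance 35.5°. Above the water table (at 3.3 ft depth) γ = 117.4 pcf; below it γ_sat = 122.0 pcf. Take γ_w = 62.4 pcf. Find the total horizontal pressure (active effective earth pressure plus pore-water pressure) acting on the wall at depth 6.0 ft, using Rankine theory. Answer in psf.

314 psf

K_a = (1 − sin φ)/(1 + sin φ) = 0.2653.
γ' = 122.0 − 62.4 = 59.60 pcf.
Effective vertical stress at 6.0 ft: σ'_v = 117.4×3.3 + 59.60×2.70 = 548.3 psf.
σ'_h = K_a σ'_v = 0.2653 × 548.3 = 145.5 psf; u = γ_w × 2.70 = 168.5 psf.
Total σ_h = 145.5 + 168.5 = 313.9 psf.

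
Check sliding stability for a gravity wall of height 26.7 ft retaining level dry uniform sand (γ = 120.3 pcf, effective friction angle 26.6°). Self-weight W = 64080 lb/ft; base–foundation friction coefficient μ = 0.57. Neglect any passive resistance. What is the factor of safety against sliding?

K_a = tan²(45° − 26.6°/2) = 0.3814.
P_a = ½K_aγH² = 0.5×0.3814×120.3×26.7² = 16360 lb/ft, acting at H/3 = 8.900 ft above the base.
FS_sliding = μW / P_a = 0.57×64080 / 16360 = 2.233.

2.23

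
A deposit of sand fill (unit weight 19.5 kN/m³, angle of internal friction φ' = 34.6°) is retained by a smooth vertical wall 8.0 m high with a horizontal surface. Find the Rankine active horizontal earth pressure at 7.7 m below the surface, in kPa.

41.4 kPa

K_a = (1 − sin φ)/(1 + sin φ) = 0.2756.
σ_h = K_a γ z = 0.2756 × 19.5 × 7.7 = 41.39 kPa.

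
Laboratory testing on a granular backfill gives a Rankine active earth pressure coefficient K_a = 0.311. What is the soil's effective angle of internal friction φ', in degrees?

K_a = tan²(45° − φ/2) ⇒ 45° − φ/2 = arctan(√0.311) = 29.15°.
φ = 2(45° − 29.15°) = 31.71°.

31.7°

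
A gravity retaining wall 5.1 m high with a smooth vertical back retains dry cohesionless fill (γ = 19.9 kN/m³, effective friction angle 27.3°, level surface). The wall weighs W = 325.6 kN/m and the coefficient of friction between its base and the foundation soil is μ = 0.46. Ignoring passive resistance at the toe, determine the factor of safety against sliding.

K_a = tan²(45° − 27.3°/2) = 0.3711.
P_a = ½K_aγH² = 0.5×0.3711×19.9×5.1² = 96.05 kN/m, acting at H/3 = 1.700 m above the base.
FS_sliding = μW / P_a = 0.46×325.6 / 96.05 = 1.559.

1.56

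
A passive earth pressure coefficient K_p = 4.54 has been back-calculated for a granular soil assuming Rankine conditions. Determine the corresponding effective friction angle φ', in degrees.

K_p = (1+sin φ)/(1−sin φ) ⇒ sin φ = (K_p − 1)/(K_p + 1) = 0.6390.
φ = arcsin(0.6390) = 39.72°.

39.7°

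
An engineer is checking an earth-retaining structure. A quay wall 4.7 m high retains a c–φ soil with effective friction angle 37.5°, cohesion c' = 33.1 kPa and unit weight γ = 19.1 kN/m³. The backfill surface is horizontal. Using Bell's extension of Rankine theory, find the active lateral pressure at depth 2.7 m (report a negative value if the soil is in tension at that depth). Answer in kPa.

K_a = (1 − sin φ)/(1 + sin φ) = 0.2432.
σ_a = K_a γ z − 2c√K_a = 0.2432×19.1×2.7 − 2×33.1×0.4931 = -20.10 kPa.

-20.1 kPa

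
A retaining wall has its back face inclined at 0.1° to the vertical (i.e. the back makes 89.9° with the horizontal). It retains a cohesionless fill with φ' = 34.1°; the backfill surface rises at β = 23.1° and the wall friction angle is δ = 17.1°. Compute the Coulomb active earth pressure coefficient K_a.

0.361

K_a = sin²(α+φ) / [sin²α · sin(α−δ) · (1 + √{sin(φ+δ)sin(φ−β) / (sin(α−δ)sin(α+β))})²].
With α = 89.9°, φ = 34.1°, δ = 17.1°, β = 23.1°: K_a = 0.3613.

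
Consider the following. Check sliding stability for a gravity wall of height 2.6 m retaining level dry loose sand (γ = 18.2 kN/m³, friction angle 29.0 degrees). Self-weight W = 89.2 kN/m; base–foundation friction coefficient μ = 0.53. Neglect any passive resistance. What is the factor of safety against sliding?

2.21

K_a = tan²(45° − 29.0°/2) = 0.3470.
P_a = ½K_aγH² = 0.5×0.3470×18.2×2.6² = 21.34 kN/m, acting at H/3 = 0.8667 m above the base.
FS_sliding = μW / P_a = 0.53×89.2 / 21.34 = 2.215.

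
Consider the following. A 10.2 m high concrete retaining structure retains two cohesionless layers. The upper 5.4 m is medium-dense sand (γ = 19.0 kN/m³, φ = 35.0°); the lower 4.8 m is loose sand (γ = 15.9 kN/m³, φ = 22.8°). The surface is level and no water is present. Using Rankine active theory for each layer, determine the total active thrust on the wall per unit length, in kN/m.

K_a1 = tan²(45°−35.0°/2) = 0.2710; K_a2 = tan²(45°−22.8°/2) = 0.4414.
Layer 1: σ at base = K_a1 γ₁ h₁ = 27.80 kPa; P₁ = ½×27.80×5.4 = 75.07.
Layer 2: σ_v at top = γ₁h₁ = 102.6; σ_h top = K_a2×102.6 = 45.29; σ_h base = K_a2×(102.6+15.9×4.8) = 78.98.
P₂ = ½(45.29+78.98)×4.8 = 298.2. Total P_a = 75.07+298.2 = 373.3 kN/m.

373 kN/m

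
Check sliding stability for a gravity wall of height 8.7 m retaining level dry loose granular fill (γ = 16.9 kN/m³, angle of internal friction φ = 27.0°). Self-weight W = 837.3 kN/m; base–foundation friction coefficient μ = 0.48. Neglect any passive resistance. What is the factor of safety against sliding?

1.67

K_a = tan²(45° − 27.0°/2) = 0.3755.
P_a = ½K_aγH² = 0.5×0.3755×16.9×8.7² = 240.2 kN/m, acting at H/3 = 2.900 m above the base.
FS_sliding = μW / P_a = 0.48×837.3 / 240.2 = 1.673.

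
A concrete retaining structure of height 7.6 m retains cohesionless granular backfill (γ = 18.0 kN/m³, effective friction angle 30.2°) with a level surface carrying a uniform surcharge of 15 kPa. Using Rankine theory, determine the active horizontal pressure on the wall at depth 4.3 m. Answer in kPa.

K_a = (1 − sin φ)/(1 + sin φ) = 0.3307.
σ_v = γz + q = 18.0 × 4.3 + 15 = 92.40 kPa.
σ_h = K_a σ_v = 0.3307 × 92.40 = 30.55 kPa.

30.6 kPa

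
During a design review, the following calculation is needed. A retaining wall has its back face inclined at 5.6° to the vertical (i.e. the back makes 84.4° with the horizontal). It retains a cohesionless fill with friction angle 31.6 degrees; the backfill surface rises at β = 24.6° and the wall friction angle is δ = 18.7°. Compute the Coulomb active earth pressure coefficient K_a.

K_a = sin²(α+φ) / [sin²α · sin(α−δ) · (1 + √{sin(φ+δ)sin(φ−β) / (sin(α−δ)sin(α+β))})²].
With α = 84.4°, φ = 31.6°, δ = 18.7°, β = 24.6°: K_a = 0.5060.

0.506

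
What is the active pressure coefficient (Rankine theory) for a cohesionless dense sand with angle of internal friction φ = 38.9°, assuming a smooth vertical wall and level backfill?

K_a = tan²(45° − φ/2) = tan²(25.55°) = 0.2285.

0.229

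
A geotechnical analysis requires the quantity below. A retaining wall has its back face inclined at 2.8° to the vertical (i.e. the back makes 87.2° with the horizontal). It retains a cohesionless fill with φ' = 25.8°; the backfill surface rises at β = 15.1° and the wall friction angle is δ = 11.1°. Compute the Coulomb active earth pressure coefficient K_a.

0.485

K_a = sin²(α+φ) / [sin²α · sin(α−δ) · (1 + √{sin(φ+δ)sin(φ−β) / (sin(α−δ)sin(α+β))})²].
With α = 87.2°, φ = 25.8°, δ = 11.1°, β = 15.1°: K_a = 0.4852.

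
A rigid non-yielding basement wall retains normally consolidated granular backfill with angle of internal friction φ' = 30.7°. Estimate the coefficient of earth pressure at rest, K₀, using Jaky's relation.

K₀ = 1 − sin φ' = 1 − sin 30.7° = 0.4895.

0.489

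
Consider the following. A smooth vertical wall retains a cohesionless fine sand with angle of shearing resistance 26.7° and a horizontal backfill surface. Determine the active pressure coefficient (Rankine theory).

K_a = tan²(45° − φ/2) = tan²(31.65°) = 0.3800.

0.380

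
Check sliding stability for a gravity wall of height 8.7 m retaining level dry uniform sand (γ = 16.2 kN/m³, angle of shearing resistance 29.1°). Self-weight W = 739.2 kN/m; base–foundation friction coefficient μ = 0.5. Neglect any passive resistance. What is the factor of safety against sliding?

1.74

K_a = tan²(45° − 29.1°/2) = 0.3456.
P_a = ½K_aγH² = 0.5×0.3456×16.2×8.7² = 211.9 kN/m, acting at H/3 = 2.900 m above the base.
FS_sliding = μW / P_a = 0.5×739.2 / 211.9 = 1.744.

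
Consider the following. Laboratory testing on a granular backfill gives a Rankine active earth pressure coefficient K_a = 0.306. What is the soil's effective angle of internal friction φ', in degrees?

K_a = tan²(45° − φ/2) ⇒ 45° − φ/2 = arctan(√0.306) = 28.95°.
φ = 2(45° − 28.95°) = 32.10°.

32.1°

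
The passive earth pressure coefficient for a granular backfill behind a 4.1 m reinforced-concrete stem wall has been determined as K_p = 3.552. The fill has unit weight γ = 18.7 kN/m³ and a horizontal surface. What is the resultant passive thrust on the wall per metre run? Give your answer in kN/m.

558 kN/m

P = ½ K_p γ H² = 0.5 × 3.552 × 18.7 × 4.1² = 558.3 kN/m.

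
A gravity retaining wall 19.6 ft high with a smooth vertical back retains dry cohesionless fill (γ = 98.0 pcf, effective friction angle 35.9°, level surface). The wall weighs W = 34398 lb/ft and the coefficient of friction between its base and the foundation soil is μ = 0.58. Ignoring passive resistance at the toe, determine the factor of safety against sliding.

4.06

K_a = tan²(45° − 35.9°/2) = 0.2607.
P_a = ½K_aγH² = 0.5×0.2607×98.0×19.6² = 4908 lb/ft, acting at H/3 = 6.533 ft above the base.
FS_sliding = μW / P_a = 0.58×34398 / 4908 = 4.065.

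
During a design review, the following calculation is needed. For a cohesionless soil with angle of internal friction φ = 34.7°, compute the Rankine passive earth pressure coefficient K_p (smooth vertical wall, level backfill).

3.64

K_p = (1 + sin φ)/(1 − sin φ) = tan²(45° + 34.7°/2) = 3.643.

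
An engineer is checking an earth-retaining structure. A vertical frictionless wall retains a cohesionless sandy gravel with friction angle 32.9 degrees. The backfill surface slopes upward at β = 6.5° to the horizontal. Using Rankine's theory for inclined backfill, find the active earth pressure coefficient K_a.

0.301

K_a = cos β · (cos β − √(cos²β − cos²φ)) / (cos β + √(cos²β − cos²φ)).
cos β = 0.9936, cos φ = 0.8396, √(cos²β − cos²φ) = 0.5312.
K_a = 0.9936 × (0.9936 − 0.5312)/(0.9936 + 0.5312) = 0.3013.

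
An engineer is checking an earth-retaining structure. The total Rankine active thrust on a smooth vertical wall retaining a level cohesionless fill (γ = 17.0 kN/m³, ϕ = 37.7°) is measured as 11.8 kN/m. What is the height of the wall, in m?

2.40 m

K_a = 0.2411. P_a = ½ K_a γ H² ⇒ H = √(2P_a/(K_a γ)).
H = √(2×11.8/(0.2411×17.0)) = 2.400 m.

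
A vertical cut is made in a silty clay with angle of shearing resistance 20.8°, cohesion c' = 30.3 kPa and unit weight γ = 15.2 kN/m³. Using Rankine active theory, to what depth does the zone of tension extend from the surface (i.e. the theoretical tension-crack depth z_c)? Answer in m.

K_a = tan²(45° − 20.8°/2) = 0.4759; √K_a = 0.6899.
The active pressure is zero where K_a γ z = 2c√K_a, so z_c = 2c/(γ√K_a) = 2×30.3/(15.2×0.6899) = 5.779 m.

5.78 m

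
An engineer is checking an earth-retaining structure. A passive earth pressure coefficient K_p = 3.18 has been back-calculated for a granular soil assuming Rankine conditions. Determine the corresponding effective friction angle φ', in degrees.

31.4°

K_p = (1+sin φ)/(1−sin φ) ⇒ sin φ = (K_p − 1)/(K_p + 1) = 0.5215.
φ = arcsin(0.5215) = 31.44°.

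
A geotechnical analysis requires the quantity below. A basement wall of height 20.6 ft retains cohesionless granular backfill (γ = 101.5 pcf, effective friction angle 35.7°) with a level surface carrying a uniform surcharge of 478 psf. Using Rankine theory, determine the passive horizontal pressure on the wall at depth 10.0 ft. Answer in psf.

5680 psf

K_p = (1 + sin φ)/(1 − sin φ) = 3.802.
σ_v = γz + q = 101.5 × 10.0 + 478 = 1493 psf.
σ_h = K_p σ_v = 3.802 × 1493 = 5677 psf.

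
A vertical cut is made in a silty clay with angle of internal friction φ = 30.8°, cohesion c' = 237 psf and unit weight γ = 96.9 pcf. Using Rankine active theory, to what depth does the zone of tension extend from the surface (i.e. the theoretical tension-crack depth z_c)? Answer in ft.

8.61 ft

K_a = tan²(45° − 30.8°/2) = 0.3227; √K_a = 0.5681.
The active pressure is zero where K_a γ z = 2c√K_a, so z_c = 2c/(γ√K_a) = 2×237/(96.9×0.5681) = 8.611 ft.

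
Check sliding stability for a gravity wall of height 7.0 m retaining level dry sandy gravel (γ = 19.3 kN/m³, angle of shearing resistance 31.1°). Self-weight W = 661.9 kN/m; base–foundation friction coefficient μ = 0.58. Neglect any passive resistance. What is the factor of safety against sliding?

2.55

K_a = tan²(45° − 31.1°/2) = 0.3188.
P_a = ½K_aγH² = 0.5×0.3188×19.3×7.0² = 150.7 kN/m, acting at H/3 = 2.333 m above the base.
FS_sliding = μW / P_a = 0.58×661.9 / 150.7 = 2.547.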